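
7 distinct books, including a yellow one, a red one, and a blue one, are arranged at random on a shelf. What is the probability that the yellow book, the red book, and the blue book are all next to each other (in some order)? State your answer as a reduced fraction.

1/7

There are 7! = 5040 arrangements.
Treat the three as one block: 5! placements × 3! orders within the block = 120·6 = 720.
Probability = 720/5040 = 1/7.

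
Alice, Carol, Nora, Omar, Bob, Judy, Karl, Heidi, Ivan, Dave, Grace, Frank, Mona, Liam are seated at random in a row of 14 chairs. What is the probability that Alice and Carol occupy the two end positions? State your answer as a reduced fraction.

There are 14! = 87178291200 arrangements.
Place Alice and Carol at the ends in 2 ways, arrange the remaining 12 in 12! = 479001600 ways: 2·479001600 = 958003200.
Probability = 958003200/87178291200 = 1/91.

1/91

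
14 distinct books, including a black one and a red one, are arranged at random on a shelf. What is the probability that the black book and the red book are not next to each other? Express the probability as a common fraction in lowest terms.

There are 14! = 87178291200 arrangements.
Arrangements with the black book and the red book adjacent: 2·13! = 12454041600.
So not adjacent: 87178291200 − 12454041600 = 74724249600, probability 74724249600/87178291200 = 6/7.

6/7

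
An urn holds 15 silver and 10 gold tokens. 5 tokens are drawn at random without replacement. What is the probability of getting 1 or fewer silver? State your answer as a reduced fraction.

There are C(25,5) = 53130 ways to choose the 5.
Favorable selections (1 or fewer silver): C(15,0)·C(10,5) + C(15,1)·C(10,4) = 252 + 3150 = 3402.
Probability = 3402/53130 = 81/1265.

81/1265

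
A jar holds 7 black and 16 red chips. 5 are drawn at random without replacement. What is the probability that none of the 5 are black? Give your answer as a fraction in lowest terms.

624/4807

There are C(23,5) = 33649 possible selections.
Selections with no black (all red): C(16,5) = 4368.
Probability = 4368/33649 = 624/4807.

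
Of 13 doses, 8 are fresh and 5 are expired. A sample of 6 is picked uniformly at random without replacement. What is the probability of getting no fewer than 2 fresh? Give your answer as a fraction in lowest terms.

427/429

There are C(13,6) = 1716 ways to choose the 6.
Favorable selections (no fewer than 2 fresh): C(8,2)·C(5,4) + C(8,3)·C(5,3) + C(8,4)·C(5,2) + C(8,5)·C(5,1) + C(8,6)·C(5,0) = 140 + 560 + 700 + 280 + 28 = 1708.
Probability = 1708/1716 = 427/429.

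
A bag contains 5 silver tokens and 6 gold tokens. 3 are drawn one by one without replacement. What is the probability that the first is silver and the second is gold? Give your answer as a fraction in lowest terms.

Multiply the conditional probabilities at each draw: 5/11 · 6/10 = 30/110 = 3/11.

3/11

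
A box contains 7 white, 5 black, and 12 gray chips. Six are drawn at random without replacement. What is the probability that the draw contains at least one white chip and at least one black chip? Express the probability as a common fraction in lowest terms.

There are C(24,6) = 134596 possible draws.
By inclusion-exclusion on the complements, draws missing all white or all black: C(17,6) + C(19,6) − C(12,6) = 12376 + 27132 − 924 = 38584.
So draws with at least one of each: 134596 − 38584 = 96012, probability 96012/134596 = 3429/4807.

3429/4807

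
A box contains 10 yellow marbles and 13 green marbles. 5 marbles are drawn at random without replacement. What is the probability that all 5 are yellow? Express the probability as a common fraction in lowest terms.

36/4807

There are C(23,5) = 33649 possible selections.
Selections with all yellow: C(10,5) = 252.
Probability = 252/33649 = 36/4807.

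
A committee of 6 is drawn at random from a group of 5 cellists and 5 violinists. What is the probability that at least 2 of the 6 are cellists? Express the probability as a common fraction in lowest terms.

41/42

There are C(10,6) = 210 ways to choose the 6.
Favorable selections (at least 2 cellists): C(5,2)·C(5,4) + C(5,3)·C(5,3) + C(5,4)·C(5,2) + C(5,5)·C(5,1) = 50 + 100 + 50 + 5 = 205.
Probability = 205/210 = 41/42.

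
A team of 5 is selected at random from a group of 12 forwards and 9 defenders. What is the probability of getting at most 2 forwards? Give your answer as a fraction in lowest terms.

There are C(21,5) = 20349 ways to choose the 5.
Favorable selections (at most 2 forwards): C(12,0)·C(9,5) + C(12,1)·C(9,4) + C(12,2)·C(9,3) = 126 + 1512 + 5544 = 7182.
Probability = 7182/20349 = 6/17.

6/17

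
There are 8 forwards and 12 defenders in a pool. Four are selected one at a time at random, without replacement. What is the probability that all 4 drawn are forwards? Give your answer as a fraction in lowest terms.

Multiply the conditional probabilities at each draw: 8/20 · 7/19 · 6/18 · 5/17 = 1680/116280 = 14/969.

14/969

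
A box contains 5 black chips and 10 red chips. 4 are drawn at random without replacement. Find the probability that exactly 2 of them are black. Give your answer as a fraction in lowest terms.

The sample space is all 4-subsets of the 15: C(15,4) = 1365.
Selections with exactly 2 black: choose 2 of the 5 black and 2 of the 10 red, C(5,2)·C(10,2) = 10·45 = 450.
Probability = 450/1365 = 30/91.

30/91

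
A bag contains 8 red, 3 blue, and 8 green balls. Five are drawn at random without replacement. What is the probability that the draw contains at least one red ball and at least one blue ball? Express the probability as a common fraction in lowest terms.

There are C(19,5) = 11628 possible draws.
By inclusion-exclusion on the complements, draws missing all red or all blue: C(11,5) + C(16,5) − C(8,5) = 462 + 4368 − 56 = 4774.
So draws with at least one of each: 11628 − 4774 = 6854, probability 6854/11628 = 3427/5814.

3427/5814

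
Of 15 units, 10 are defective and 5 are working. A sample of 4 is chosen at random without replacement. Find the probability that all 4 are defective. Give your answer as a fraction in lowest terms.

There are C(15,4) = 1365 possible selections.
Selections with all defective: C(10,4) = 210.
Probability = 210/1365 = 2/13.

2/13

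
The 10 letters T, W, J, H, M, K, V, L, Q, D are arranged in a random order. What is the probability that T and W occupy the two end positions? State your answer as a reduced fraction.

There are 10! = 3628800 arrangements.
Place T and W at the ends in 2 ways, arrange the remaining 8 in 8! = 40320 ways: 2·40320 = 80640.
Probability = 80640/3628800 = 1/45.

1/45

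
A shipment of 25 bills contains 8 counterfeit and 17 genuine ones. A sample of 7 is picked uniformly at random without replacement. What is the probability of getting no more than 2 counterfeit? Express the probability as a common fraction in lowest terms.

There are C(25,7) = 480700 ways to choose the 7.
Favorable selections (no more than 2 counterfeit): C(8,0)·C(17,7) + C(8,1)·C(17,6) + C(8,2)·C(17,5) = 19448 + 99008 + 173264 = 291720.
Probability = 291720/480700 = 1326/2185.

1326/2185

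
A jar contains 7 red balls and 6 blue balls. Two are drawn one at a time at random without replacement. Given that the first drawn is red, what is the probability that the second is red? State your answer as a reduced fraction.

1/2

After removing one red, 12 remain: 6 red and 6 blue.
So the probability the next is red is 6/12 = 1/2.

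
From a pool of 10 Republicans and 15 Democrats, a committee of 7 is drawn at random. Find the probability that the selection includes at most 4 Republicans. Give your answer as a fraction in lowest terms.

45097/48070

There are C(25,7) = 480700 ways to choose the 7.
Count the complement (more than 4 Republicans): C(10,5)·C(15,2) + C(10,6)·C(15,1) + C(10,7)·C(15,0) = 26460 + 3150 + 120 = 29730.
Probability = 1 − 29730/480700 = 450970/480700 = 45097/48070.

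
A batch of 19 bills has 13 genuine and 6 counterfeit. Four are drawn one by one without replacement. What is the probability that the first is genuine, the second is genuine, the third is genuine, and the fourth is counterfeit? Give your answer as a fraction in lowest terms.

143/1292

Multiply the conditional probabilities at each draw: 13/19 · 12/18 · 11/17 · 6/16 = 10296/93024 = 143/1292.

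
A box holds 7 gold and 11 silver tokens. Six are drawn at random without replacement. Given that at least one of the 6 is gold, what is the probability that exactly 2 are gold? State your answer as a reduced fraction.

165/431

Work in counts. Selections with at least one gold: C(18,6) − C(11,6) = 18564 − 462 = 18102.
Of those, selections where exactly 2 are gold: C(7,2)·C(11,4) = 21·330 = 6930.
Conditional probability = 6930/18102 = 165/431.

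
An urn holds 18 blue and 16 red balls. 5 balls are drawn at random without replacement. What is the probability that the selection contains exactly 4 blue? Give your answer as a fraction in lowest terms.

The sample space is all 5-subsets of the 34: C(34,5) = 278256.
Selections with exactly 4 blue: choose 4 of the 18 blue and 1 of the 16 red, C(18,4)·C(16,1) = 3060·16 = 48960.
Probability = 48960/278256 = 60/341.

60/341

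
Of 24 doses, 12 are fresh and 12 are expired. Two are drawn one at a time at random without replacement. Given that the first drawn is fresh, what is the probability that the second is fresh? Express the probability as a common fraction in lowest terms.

After removing one fresh, 23 remain: 11 fresh and 12 expired.
So the probability the next is fresh is 11/23.

11/23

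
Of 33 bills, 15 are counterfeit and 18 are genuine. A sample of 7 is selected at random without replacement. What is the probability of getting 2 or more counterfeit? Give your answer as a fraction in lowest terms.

Total selections: C(33,7) = 4272048.
Count the complement (fewer than 2 counterfeit): C(15,0)·C(18,7) + C(15,1)·C(18,6) = 31824 + 278460 = 310284.
Probability = 1 − 310284/4272048 = 3961764/4272048 = 36683/39556.

36683/39556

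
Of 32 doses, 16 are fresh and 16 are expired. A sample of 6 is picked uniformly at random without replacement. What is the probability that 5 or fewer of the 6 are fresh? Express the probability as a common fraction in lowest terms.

16039/16182

Total selections: C(32,6) = 906192.
The complement is exactly 6 fresh: C(16,6)·C(16,0) = 8008.
Probability = 1 − 8008/906192 = 898184/906192 = 16039/16182.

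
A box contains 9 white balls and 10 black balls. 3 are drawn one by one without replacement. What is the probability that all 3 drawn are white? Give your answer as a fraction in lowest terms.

Multiply the conditional probabilities at each draw: 9/19 · 8/18 · 7/17 = 504/5814 = 28/323.

28/323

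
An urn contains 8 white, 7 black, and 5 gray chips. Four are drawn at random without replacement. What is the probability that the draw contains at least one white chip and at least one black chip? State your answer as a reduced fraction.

There are C(20,4) = 4845 possible draws.
By inclusion-exclusion on the complements, draws missing all white or all black: C(12,4) + C(13,4) − C(5,4) = 495 + 715 − 5 = 1205.
So draws with at least one of each: 4845 − 1205 = 3640, probability 3640/4845 = 728/969.

728/969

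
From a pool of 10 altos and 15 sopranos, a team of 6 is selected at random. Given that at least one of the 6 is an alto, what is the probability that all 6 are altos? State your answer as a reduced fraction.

Work in counts. Selections with at least one alto: C(25,6) − C(15,6) = 177100 − 5005 = 172095.
Of those, selections where all 6 are altos: C(10,6) = 210.
Conditional probability = 210/172095 = 2/1639.

2/1639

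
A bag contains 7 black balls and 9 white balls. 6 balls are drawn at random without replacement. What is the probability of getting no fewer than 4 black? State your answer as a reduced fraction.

There are C(16,6) = 8008 ways to choose the 6.
Favorable selections (no fewer than 4 black): C(7,4)·C(9,2) + C(7,5)·C(9,1) + C(7,6)·C(9,0) = 1260 + 189 + 7 = 1456.
Probability = 1456/8008 = 2/11.

2/11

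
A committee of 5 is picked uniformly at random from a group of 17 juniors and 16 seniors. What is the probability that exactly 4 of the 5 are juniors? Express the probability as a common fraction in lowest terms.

4760/29667

There are C(33,5) = 237336 ways to choose 5 from 33.
Selections with exactly 4 juniors: choose 4 of the 17 juniors and 1 of the 16 seniors, C(17,4)·C(16,1) = 2380·16 = 38080.
Probability = 38080/237336 = 4760/29667.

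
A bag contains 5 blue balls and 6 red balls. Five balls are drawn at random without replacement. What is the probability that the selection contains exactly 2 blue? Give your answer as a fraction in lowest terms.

There are C(11,5) = 462 ways to choose 5 from 11.
Selections with exactly 2 blue: choose 2 of the 5 blue and 3 of the 6 red, C(5,2)·C(6,3) = 10·20 = 200.
Probability = 200/462 = 100/231.

100/231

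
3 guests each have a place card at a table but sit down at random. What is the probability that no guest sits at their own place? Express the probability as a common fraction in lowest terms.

1/3

There are 3! = 6 seatings.
By inclusion-exclusion, seatings with no fixed points: C(3,0)·3! − C(3,1)·2! + C(3,2)·1! − C(3,3)·0! = 2.
Probability = 2/6 = 1/3.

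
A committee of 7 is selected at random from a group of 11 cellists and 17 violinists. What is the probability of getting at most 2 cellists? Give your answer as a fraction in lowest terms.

289/690

There are C(28,7) = 1184040 ways to choose the 7.
Favorable selections (at most 2 cellists): C(11,0)·C(17,7) + C(11,1)·C(17,6) + C(11,2)·C(17,5) = 19448 + 136136 + 340340 = 495924.
Probability = 495924/1184040 = 289/690.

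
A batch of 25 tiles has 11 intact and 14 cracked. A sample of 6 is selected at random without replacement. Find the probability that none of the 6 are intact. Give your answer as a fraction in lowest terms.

39/2300

There are C(25,6) = 177100 possible selections.
Selections with no intact (all cracked): C(14,6) = 3003.
Probability = 3003/177100 = 39/2300.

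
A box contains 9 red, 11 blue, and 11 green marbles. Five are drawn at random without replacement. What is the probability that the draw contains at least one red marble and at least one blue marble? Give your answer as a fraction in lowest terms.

There are C(31,5) = 169911 possible draws.
By inclusion-exclusion on the complements, draws missing all red or all blue: C(22,5) + C(20,5) − C(11,5) = 26334 + 15504 − 462 = 41376.
So draws with at least one of each: 169911 − 41376 = 128535, probability 128535/169911 = 42845/56637.

42845/56637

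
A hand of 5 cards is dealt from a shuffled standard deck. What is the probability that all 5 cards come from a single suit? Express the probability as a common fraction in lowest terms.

There are C(52,5) = 2598960 possible 5-card hands.
Hands of one suit: 4 suits × C(13,5) = 4·1287 = 5148.
Probability = 5148/2598960 = 33/16660.

33/16660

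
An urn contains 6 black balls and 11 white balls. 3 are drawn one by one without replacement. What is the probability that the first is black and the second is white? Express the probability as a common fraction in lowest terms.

33/136

Multiply the conditional probabilities at each draw: 6/17 · 11/16 = 66/272 = 33/136.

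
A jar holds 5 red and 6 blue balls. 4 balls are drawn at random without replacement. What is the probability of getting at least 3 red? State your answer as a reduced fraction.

There are C(11,4) = 330 ways to choose the 4.
Favorable selections (at least 3 red): C(5,3)·C(6,1) + C(5,4)·C(6,0) = 60 + 5 = 65.
Probability = 65/330 = 13/66.

13/66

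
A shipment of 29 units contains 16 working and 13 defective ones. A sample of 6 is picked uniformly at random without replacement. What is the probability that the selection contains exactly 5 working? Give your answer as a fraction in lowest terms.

There are C(29,6) = 475020 ways to choose 6 from 29.
Selections with exactly 5 working: choose 5 of the 16 working and 1 of the 13 defective, C(16,5)·C(13,1) = 4368·13 = 56784.
Probability = 56784/475020 = 52/435.

52/435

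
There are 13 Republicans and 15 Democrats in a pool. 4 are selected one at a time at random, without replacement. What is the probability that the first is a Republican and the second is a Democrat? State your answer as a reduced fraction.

Multiply the conditional probabilities at each draw: 13/28 · 15/27 = 195/756 = 65/252.

65/252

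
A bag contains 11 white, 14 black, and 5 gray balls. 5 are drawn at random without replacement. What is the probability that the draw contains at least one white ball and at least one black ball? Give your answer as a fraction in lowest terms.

There are C(30,5) = 142506 possible draws.
By inclusion-exclusion on the complements, draws missing all white or all black: C(19,5) + C(16,5) − C(5,5) = 11628 + 4368 − 1 = 15995.
So draws with at least one of each: 142506 − 15995 = 126511, probability 126511/142506 = 18073/20358.

18073/20358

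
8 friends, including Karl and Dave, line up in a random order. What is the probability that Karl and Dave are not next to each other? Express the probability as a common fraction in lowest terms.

3/4

There are 8! = 40320 arrangements.
Arrangements with Karl and Dave adjacent: 2·7! = 10080.
So not adjacent: 40320 − 10080 = 30240, probability 30240/40320 = 3/4.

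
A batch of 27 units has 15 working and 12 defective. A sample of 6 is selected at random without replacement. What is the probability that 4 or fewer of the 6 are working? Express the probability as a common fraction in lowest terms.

1783/2070

There are C(27,6) = 296010 ways to choose the 6.
Count the complement (more than 4 working): C(15,5)·C(12,1) + C(15,6)·C(12,0) = 36036 + 5005 = 41041.
Probability = 1 − 41041/296010 = 254969/296010 = 1783/2070.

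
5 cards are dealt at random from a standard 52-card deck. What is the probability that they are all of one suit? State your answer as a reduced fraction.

There are C(52,5) = 2598960 possible 5-card hands.
Hands of one suit: 4 suits × C(13,5) = 4·1287 = 5148.
Probability = 5148/2598960 = 33/16660.

33/16660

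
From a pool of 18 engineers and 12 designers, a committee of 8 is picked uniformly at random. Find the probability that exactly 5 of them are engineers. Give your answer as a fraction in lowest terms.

41888/130065

The sample space is all 8-subsets of the 30: C(30,8) = 5852925.
Selections with exactly 5 engineers: choose 5 of the 18 engineers and 3 of the 12 designers, C(18,5)·C(12,3) = 8568·220 = 1884960.
Probability = 1884960/5852925 = 41888/130065.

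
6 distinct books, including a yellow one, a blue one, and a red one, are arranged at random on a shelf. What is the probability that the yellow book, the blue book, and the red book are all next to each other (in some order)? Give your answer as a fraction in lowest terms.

There are 6! = 720 arrangements.
Treat the three as one block: 4! placements × 3! orders within the block = 24·6 = 144.
Probability = 144/720 = 1/5.

1/5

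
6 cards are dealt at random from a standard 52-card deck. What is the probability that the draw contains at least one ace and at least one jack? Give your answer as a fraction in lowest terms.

718637/5089630

There are C(52,6) = 20358520 possible draws.
By inclusion-exclusion on the complements, draws missing all aces or all jacks: C(48,6) + C(48,6) − C(44,6) = 12271512 + 12271512 − 7059052 = 17483972.
So draws with at least one of each: 20358520 − 17483972 = 2874548, probability 2874548/20358520 = 718637/5089630.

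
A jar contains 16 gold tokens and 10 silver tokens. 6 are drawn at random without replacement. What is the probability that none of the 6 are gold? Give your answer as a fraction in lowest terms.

3/3289

There are C(26,6) = 230230 possible selections.
Selections with no gold (all silver): C(10,6) = 210.
Probability = 210/230230 = 3/3289.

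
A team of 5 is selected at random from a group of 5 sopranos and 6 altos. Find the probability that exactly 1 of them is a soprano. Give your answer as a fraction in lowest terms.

25/154

Total number of selections: C(11,5) = 462.
Selections with exactly 1 soprano: choose 1 of the 5 sopranos and 4 of the 6 altos, C(5,1)·C(6,4) = 5·15 = 75.
Probability = 75/462 = 25/154.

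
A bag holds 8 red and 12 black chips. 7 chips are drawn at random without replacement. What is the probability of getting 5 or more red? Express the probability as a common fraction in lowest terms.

101/1938

Total selections: C(20,7) = 77520.
Favorable selections (5 or more red): C(8,5)·C(12,2) + C(8,6)·C(12,1) + C(8,7)·C(12,0) = 3696 + 336 + 8 = 4040.
Probability = 4040/77520 = 101/1938.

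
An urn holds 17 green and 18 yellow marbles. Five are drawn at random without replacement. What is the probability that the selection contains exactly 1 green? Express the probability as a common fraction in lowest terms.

Total number of selections: C(35,5) = 324632.
Selections with exactly 1 green: choose 1 of the 17 green and 4 of the 18 yellow, C(17,1)·C(18,4) = 17·3060 = 52020.
Probability = 52020/324632 = 765/4774.

765/4774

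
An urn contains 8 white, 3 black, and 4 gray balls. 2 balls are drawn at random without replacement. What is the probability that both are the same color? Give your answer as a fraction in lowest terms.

37/105

There are C(15,2) = 105 ways to draw 2 balls.
All same color: C(8,2) + C(3,2) + C(4,2) = 28 + 3 + 6 = 37.
Probability = 37/105.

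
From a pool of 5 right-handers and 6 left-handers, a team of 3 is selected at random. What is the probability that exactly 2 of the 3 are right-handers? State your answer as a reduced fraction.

4/11

There are C(11,3) = 165 ways to choose 3 from 11.
Selections with exactly 2 right-handers: choose 2 of the 5 right-handers and 1 of the 6 left-handers, C(5,2)·C(6,1) = 10·6 = 60.
Probability = 60/165 = 4/11.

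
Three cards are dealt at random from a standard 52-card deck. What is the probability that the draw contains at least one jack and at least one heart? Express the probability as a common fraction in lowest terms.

33/260

There are C(52,3) = 22100 possible draws.
By inclusion-exclusion on the complements, draws missing all jacks or all hearts: C(48,3) + C(39,3) − C(36,3) = 17296 + 9139 − 7140 = 19295.
So draws with at least one of each: 22100 − 19295 = 2805, probability 2805/22100 = 33/260.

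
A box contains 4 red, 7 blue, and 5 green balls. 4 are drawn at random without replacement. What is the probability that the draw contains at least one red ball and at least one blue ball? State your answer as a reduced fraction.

43/65

There are C(16,4) = 1820 possible draws.
By inclusion-exclusion on the complements, draws missing all red or all blue: C(12,4) + C(9,4) − C(5,4) = 495 + 126 − 5 = 616.
So draws with at least one of each: 1820 − 616 = 1204, probability 1204/1820 = 43/65.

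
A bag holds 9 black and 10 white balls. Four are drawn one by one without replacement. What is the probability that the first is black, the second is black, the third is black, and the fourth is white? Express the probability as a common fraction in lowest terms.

Multiply the conditional probabilities at each draw: 9/19 · 8/18 · 7/17 · 10/16 = 5040/93024 = 35/646.

35/646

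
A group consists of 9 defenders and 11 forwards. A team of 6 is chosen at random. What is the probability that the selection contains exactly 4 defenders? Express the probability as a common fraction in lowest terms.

231/1292

Total number of selections: C(20,6) = 38760.
Selections with exactly 4 defenders: choose 4 of the 9 defenders and 2 of the 11 forwards, C(9,4)·C(11,2) = 126·55 = 6930.
Probability = 6930/38760 = 231/1292.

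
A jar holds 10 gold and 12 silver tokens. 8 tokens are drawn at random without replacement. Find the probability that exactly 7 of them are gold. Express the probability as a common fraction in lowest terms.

16/3553

There are C(22,8) = 319770 ways to choose 8 from 22.
Selections with exactly 7 gold: choose 7 of the 10 gold and 1 of the 12 silver, C(10,7)·C(12,1) = 120·12 = 1440.
Probability = 1440/319770 = 16/3553.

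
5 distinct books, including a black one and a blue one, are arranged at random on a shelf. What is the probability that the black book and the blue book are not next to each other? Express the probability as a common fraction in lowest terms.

There are 5! = 120 arrangements.
Arrangements with the black book and the blue book adjacent: 2·4! = 48.
So not adjacent: 120 − 48 = 72, probability 72/120 = 3/5.

3/5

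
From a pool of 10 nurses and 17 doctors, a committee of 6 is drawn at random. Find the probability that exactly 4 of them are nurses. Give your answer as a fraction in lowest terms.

There are C(27,6) = 296010 ways to choose 6 from 27.
Selections with exactly 4 nurses: choose 4 of the 10 nurses and 2 of the 17 doctors, C(10,4)·C(17,2) = 210·136 = 28560.
Probability = 28560/296010 = 952/9867.

952/9867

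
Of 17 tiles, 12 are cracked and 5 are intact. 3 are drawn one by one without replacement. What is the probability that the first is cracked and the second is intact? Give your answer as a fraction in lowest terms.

15/68

Multiply the conditional probabilities at each draw: 12/17 · 5/16 = 60/272 = 15/68.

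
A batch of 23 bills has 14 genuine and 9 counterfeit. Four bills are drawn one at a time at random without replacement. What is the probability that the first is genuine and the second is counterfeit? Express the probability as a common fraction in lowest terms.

63/253

Multiply the conditional probabilities at each draw: 14/23 · 9/22 = 126/506 = 63/253.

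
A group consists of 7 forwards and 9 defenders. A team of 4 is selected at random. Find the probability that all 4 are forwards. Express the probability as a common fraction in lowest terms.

1/52

There are C(16,4) = 1820 possible selections.
Selections with all forwards: C(7,4) = 35.
Probability = 35/1820 = 1/52.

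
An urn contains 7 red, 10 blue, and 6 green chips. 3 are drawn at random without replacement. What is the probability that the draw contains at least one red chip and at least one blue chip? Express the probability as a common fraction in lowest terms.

There are C(23,3) = 1771 possible draws.
By inclusion-exclusion on the complements, draws missing all red or all blue: C(16,3) + C(13,3) − C(6,3) = 560 + 286 − 20 = 826.
So draws with at least one of each: 1771 − 826 = 945, probability 945/1771 = 135/253.

135/253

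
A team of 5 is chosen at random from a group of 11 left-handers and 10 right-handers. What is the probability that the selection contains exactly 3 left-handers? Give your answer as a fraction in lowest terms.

There are C(21,5) = 20349 ways to choose 5 from 21.
Selections with exactly 3 left-handers: choose 3 of the 11 left-handers and 2 of the 10 right-handers, C(11,3)·C(10,2) = 165·45 = 7425.
Probability = 7425/20349 = 825/2261.

825/2261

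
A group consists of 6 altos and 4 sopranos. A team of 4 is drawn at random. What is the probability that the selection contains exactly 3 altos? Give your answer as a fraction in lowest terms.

The sample space is all 4-subsets of the 10: C(10,4) = 210.
Selections with exactly 3 altos: choose 3 of the 6 altos and 1 of the 4 sopranos, C(6,3)·C(4,1) = 20·4 = 80.
Probability = 80/210 = 8/21.

8/21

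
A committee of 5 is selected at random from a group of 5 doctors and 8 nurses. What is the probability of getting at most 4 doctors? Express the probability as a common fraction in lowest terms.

1286/1287

There are C(13,5) = 1287 ways to choose the 5.
The complement is exactly 5 doctors: C(5,5)·C(8,0) = 1.
Probability = 1 − 1/1287 = 1286/1287.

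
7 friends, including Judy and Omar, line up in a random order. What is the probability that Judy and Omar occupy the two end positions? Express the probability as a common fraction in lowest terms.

1/21

There are 7! = 5040 arrangements.
Place Judy and Omar at the ends in 2 ways, arrange the remaining 5 in 5! = 120 ways: 2·120 = 240.
Probability = 240/5040 = 1/21.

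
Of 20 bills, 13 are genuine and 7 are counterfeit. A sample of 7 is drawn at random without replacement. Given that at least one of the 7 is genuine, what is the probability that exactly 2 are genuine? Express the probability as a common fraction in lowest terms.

Work in counts. Selections with at least one genuine: C(20,7) − C(7,7) = 77520 − 1 = 77519.
Of those, selections where exactly 2 are genuine: C(13,2)·C(7,5) = 78·21 = 1638.
Conditional probability = 1638/77519 = 126/5963.

126/5963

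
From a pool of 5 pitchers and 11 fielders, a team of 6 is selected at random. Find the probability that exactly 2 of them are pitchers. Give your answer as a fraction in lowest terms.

75/182

Total number of selections: C(16,6) = 8008.
Selections with exactly 2 pitchers: choose 2 of the 5 pitchers and 4 of the 11 fielders, C(5,2)·C(11,4) = 10·330 = 3300.
Probability = 3300/8008 = 75/182.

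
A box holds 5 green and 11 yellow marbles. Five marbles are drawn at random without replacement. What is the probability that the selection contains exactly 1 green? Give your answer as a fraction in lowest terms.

There are C(16,5) = 4368 ways to choose 5 from 16.
Selections with exactly 1 green: choose 1 of the 5 green and 4 of the 11 yellow, C(5,1)·C(11,4) = 5·330 = 1650.
Probability = 1650/4368 = 275/728.

275/728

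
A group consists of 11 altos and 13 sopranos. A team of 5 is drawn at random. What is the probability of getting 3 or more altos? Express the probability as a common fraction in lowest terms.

267/644

There are C(24,5) = 42504 ways to choose the 5.
Favorable selections (3 or more altos): C(11,3)·C(13,2) + C(11,4)·C(13,1) + C(11,5)·C(13,0) = 12870 + 4290 + 462 = 17622.
Probability = 17622/42504 = 267/644.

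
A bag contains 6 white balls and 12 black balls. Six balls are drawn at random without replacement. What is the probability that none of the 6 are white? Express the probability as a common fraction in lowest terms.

There are C(18,6) = 18564 possible selections.
Selections with no white (all black): C(12,6) = 924.
Probability = 924/18564 = 11/221.

11/221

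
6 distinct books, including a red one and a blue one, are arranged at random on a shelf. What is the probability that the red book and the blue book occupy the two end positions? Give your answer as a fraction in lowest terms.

There are 6! = 720 arrangements.
Place the red book and the blue book at the ends in 2 ways, arrange the remaining 4 in 4! = 24 ways: 2·24 = 48.
Probability = 48/720 = 1/15.

1/15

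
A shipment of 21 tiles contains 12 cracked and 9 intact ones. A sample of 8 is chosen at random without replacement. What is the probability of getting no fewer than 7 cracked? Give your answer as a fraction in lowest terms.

121/3230

There are C(21,8) = 203490 ways to choose the 8.
Favorable selections (no fewer than 7 cracked): C(12,7)·C(9,1) + C(12,8)·C(9,0) = 7128 + 495 = 7623.
Probability = 7623/203490 = 121/3230.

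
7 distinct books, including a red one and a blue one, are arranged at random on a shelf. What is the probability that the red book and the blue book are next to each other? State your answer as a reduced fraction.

There are 7! = 5040 arrangements.
Treat the red book and the blue book as a block: 6! arrangements of the blocks × 2 orders within the block = 2·720 = 1440.
Probability = 1440/5040 = 2/7.

2/7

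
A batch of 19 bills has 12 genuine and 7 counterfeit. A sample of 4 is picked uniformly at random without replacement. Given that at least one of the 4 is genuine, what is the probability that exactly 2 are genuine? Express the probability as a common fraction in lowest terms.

Work in counts. Selections with at least one genuine: C(19,4) − C(7,4) = 3876 − 35 = 3841.
Of those, selections where exactly 2 are genuine: C(12,2)·C(7,2) = 66·21 = 1386.
Conditional probability = 1386/3841.

1386/3841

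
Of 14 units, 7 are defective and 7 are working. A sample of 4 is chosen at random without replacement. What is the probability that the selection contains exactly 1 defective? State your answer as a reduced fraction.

35/143

There are C(14,4) = 1001 ways to choose 4 from 14.
Selections with exactly 1 defective: choose 1 of the 7 defective and 3 of the 7 working, C(7,1)·C(7,3) = 7·35 = 245.
Probability = 245/1001 = 35/143.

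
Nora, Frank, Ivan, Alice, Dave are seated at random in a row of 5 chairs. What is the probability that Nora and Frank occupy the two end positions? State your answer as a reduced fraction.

1/10

There are 5! = 120 arrangements.
Place Nora and Frank at the ends in 2 ways, arrange the remaining 3 in 3! = 6 ways: 2·6 = 12.
Probability = 12/120 = 1/10.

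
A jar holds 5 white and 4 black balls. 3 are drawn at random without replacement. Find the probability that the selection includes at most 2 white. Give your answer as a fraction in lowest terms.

Total selections: C(9,3) = 84.
The complement is exactly 3 white: C(5,3)·C(4,0) = 10.
Probability = 1 − 10/84 = 74/84 = 37/42.

37/42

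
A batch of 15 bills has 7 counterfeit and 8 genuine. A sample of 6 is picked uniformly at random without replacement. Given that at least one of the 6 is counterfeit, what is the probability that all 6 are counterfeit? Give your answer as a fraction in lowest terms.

1/711

Work in counts. Selections with at least one counterfeit: C(15,6) − C(8,6) = 5005 − 28 = 4977.
Of those, selections where all 6 are counterfeit: C(7,6) = 7.
Conditional probability = 7/4977 = 1/711.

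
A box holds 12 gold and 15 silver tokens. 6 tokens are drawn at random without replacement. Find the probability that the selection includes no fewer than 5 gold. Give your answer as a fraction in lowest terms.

194/4485

There are C(27,6) = 296010 ways to choose the 6.
Favorable selections (no fewer than 5 gold): C(12,5)·C(15,1) + C(12,6)·C(15,0) = 11880 + 924 = 12804.
Probability = 12804/296010 = 194/4485.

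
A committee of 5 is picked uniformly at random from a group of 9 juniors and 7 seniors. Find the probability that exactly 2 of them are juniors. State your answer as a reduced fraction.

Total number of selections: C(16,5) = 4368.
Selections with exactly 2 juniors: choose 2 of the 9 juniors and 3 of the 7 seniors, C(9,2)·C(7,3) = 36·35 = 1260.
Probability = 1260/4368 = 15/52.

15/52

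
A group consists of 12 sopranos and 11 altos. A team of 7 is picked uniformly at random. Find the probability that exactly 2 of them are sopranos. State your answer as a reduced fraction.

924/7429

There are C(23,7) = 245157 ways to choose 7 from 23.
Selections with exactly 2 sopranos: choose 2 of the 12 sopranos and 5 of the 11 altos, C(12,2)·C(11,5) = 66·462 = 30492.
Probability = 30492/245157 = 924/7429.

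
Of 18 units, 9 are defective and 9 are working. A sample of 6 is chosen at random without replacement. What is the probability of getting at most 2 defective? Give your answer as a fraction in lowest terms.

137/442

There are C(18,6) = 18564 ways to choose the 6.
Favorable selections (at most 2 defective): C(9,0)·C(9,6) + C(9,1)·C(9,5) + C(9,2)·C(9,4) = 84 + 1134 + 4536 = 5754.
Probability = 5754/18564 = 137/442.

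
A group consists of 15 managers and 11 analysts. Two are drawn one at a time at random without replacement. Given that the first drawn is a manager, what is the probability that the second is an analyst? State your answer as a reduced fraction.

11/25

After removing one manager, 25 remain: 14 managers and 11 analysts.
So the probability the next is an analyst is 11/25.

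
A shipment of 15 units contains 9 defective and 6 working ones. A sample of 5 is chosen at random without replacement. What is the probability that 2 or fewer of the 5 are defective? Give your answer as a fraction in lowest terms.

41/143

Total selections: C(15,5) = 3003.
Favorable selections (2 or fewer defective): C(9,0)·C(6,5) + C(9,1)·C(6,4) + C(9,2)·C(6,3) = 6 + 135 + 720 = 861.
Probability = 861/3003 = 41/143.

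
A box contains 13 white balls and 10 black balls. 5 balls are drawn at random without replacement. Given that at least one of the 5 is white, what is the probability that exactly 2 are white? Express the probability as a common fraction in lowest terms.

Work in counts. Selections with at least one white: C(23,5) − C(10,5) = 33649 − 252 = 33397.
Of those, selections where exactly 2 are white: C(13,2)·C(10,3) = 78·120 = 9360.
Conditional probability = 9360/33397 = 720/2569.

720/2569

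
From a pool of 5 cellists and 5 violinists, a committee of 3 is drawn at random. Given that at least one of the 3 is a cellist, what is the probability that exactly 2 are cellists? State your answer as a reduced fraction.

Work in counts. Selections with at least one cellist: C(10,3) − C(5,3) = 120 − 10 = 110.
Of those, selections where exactly 2 are cellists: C(5,2)·C(5,1) = 10·5 = 50.
Conditional probability = 50/110 = 5/11.

5/11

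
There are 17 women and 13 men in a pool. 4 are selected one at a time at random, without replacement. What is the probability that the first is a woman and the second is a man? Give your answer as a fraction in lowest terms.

Multiply the conditional probabilities at each draw: 17/30 · 13/29 = 221/870.

221/870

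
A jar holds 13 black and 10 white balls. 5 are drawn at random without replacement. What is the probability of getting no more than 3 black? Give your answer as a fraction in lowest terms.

2292/3059

There are C(23,5) = 33649 ways to choose the 5.
Count the complement (more than 3 black): C(13,4)·C(10,1) + C(13,5)·C(10,0) = 7150 + 1287 = 8437.
Probability = 1 − 8437/33649 = 25212/33649 = 2292/3059.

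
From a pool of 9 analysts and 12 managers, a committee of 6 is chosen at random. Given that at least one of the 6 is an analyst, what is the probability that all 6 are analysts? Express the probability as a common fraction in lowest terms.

Work in counts. Selections with at least one analyst: C(21,6) − C(12,6) = 54264 − 924 = 53340.
Of those, selections where all 6 are analysts: C(9,6) = 84.
Conditional probability = 84/53340 = 1/635.

1/635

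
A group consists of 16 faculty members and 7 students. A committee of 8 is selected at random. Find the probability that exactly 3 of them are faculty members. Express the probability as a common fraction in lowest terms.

1960/81719

There are C(23,8) = 490314 ways to choose 8 from 23.
Selections with exactly 3 faculty members: choose 3 of the 16 faculty members and 5 of the 7 students, C(16,3)·C(7,5) = 560·21 = 11760.
Probability = 11760/490314 = 1960/81719.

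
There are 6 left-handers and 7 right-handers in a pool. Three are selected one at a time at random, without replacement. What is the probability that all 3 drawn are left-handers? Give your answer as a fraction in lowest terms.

10/143

Multiply the conditional probabilities at each draw: 6/13 · 5/12 · 4/11 = 120/1716 = 10/143.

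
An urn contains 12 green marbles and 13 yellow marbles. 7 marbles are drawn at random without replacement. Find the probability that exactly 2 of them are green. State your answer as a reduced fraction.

3861/21850

There are C(25,7) = 480700 ways to choose 7 from 25.
Selections with exactly 2 green: choose 2 of the 12 green and 5 of the 13 yellow, C(12,2)·C(13,5) = 66·1287 = 84942.
Probability = 84942/480700 = 3861/21850.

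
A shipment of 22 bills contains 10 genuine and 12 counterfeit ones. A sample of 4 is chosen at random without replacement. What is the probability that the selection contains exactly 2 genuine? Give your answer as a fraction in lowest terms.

54/133

Total number of selections: C(22,4) = 7315.
Selections with exactly 2 genuine: choose 2 of the 10 genuine and 2 of the 12 counterfeit, C(10,2)·C(12,2) = 45·66 = 2970.
Probability = 2970/7315 = 54/133.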